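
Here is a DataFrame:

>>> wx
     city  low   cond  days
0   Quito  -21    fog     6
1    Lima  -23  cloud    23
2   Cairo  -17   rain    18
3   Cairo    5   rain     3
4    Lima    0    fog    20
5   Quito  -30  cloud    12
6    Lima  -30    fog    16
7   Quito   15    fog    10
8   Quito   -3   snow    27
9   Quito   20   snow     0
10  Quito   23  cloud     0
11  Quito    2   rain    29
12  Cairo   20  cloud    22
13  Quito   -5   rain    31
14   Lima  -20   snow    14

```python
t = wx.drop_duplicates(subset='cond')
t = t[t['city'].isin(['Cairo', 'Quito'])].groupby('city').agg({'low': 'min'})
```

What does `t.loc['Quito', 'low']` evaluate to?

-21

drop duplicate cond (keep=first):
    city  low   cond  days
0  Quito  -21    fog     6
1   Lima  -23  cloud    23
2  Cairo  -17   rain    18
8  Quito   -3   snow    27
filter rows where city in ['Cairo', 'Quito']:
    city  low  cond  days
0  Quito  -21   fog     6
2  Cairo  -17  rain    18
8  Quito   -3  snow    27
group by city, min of low:
       low
city      
Cairo  -17
Quito  -21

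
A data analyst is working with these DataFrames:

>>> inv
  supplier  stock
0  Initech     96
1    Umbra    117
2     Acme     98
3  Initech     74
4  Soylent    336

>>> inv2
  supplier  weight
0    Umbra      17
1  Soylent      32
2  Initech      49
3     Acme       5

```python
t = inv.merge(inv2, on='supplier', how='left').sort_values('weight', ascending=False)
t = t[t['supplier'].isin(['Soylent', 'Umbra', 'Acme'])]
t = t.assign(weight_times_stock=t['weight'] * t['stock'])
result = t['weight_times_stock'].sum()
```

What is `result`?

merge on 'supplier' (how='left') → 5 rows:
  supplier  stock  weight
0  Initech     96      49
1    Umbra    117      17
2     Acme     98       5
3  Initech     74      49
4  Soylent    336      32
sort by weight descending:
  supplier  stock  weight
0  Initech     96      49
3  Initech     74      49
4  Soylent    336      32
1    Umbra    117      17
2     Acme     98       5
filter rows where supplier in ['Soylent', 'Umbra', 'Acme']:
  supplier  stock  weight
4  Soylent    336      32
1    Umbra    117      17
2     Acme     98       5
add column weight_times_stock = t['weight'] * t['stock']:
  supplier  stock  weight  weight_times_stock
4  Soylent    336      32               10752
1    Umbra    117      17                1989
2     Acme     98       5                 490
The sum of column 'weight_times_stock' is 13231.

13231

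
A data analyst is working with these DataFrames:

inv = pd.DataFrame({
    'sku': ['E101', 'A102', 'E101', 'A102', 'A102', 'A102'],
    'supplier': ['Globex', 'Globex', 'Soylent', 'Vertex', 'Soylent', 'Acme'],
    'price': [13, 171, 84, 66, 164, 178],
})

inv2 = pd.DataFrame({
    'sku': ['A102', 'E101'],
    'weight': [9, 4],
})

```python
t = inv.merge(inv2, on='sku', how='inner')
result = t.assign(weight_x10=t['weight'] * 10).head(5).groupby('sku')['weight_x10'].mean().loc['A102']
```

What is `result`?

merge on 'sku' (how='inner') → 6 rows:
    sku supplier  price  weight
0  E101   Globex     13       4
1  A102   Globex    171       9
2  E101  Soylent     84       4
3  A102   Vertex     66       9
4  A102  Soylent    164       9
5  A102     Acme    178       9
add column weight_x10 = t['weight'] * 10:
    sku supplier  price  weight  weight_x10
0  E101   Globex     13       4          40
1  A102   Globex    171       9          90
2  E101  Soylent     84       4          40
3  A102   Vertex     66       9          90
4  A102  Soylent    164       9          90
5  A102     Acme    178       9          90
take first 5 rows:
    sku supplier  price  weight  weight_x10
0  E101   Globex     13       4          40
1  A102   Globex    171       9          90
2  E101  Soylent     84       4          40
3  A102   Vertex     66       9          90
4  A102  Soylent    164       9          90
group by sku, mean of weight_x10:
sku
A102    90.0
E101    40.0
Name: weight_x10, dtype: float64

90.0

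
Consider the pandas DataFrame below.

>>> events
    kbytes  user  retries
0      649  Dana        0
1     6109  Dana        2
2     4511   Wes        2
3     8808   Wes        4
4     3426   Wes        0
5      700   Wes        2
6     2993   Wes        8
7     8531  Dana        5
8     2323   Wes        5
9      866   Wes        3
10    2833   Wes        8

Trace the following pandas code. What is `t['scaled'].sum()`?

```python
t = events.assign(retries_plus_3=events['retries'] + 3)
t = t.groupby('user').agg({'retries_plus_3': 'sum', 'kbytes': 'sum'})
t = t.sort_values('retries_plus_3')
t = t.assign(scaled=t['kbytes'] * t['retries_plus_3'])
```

add column retries_plus_3 = events['retries'] + 3:
    kbytes  user  retries  retries_plus_3
0      649  Dana        0               3
1     6109  Dana        2               5
2     4511   Wes        2               5
3     8808   Wes        4               7
4     3426   Wes        0               3
5      700   Wes        2               5
6     2993   Wes        8              11
7     8531  Dana        5               8
8     2323   Wes        5               8
9      866   Wes        3               6
10    2833   Wes        8              11
group by user: sum(retries_plus_3), sum(kbytes):
      retries_plus_3  kbytes
user                        
Dana              16   15289
Wes               56   26460
sort by retries_plus_3:
      retries_plus_3  kbytes
user                        
Dana              16   15289
Wes               56   26460
add column scaled = t['kbytes'] * t['retries_plus_3']:
      retries_plus_3  kbytes   scaled
user                                 
Dana              16   15289   244624
Wes               56   26460  1481760
Finally, sum of column 'scaled' = 1726384.

1726384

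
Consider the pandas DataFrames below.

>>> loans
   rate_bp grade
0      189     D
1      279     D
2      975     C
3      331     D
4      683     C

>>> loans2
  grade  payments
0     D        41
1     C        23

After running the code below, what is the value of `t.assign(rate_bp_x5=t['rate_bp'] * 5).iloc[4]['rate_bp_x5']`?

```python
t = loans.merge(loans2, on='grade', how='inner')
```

merge on 'grade' (how='inner') → 5 rows:
   rate_bp grade  payments
0      189     D        41
1      279     D        41
2      975     C        23
3      331     D        41
4      683     C        23
add column rate_bp_x5 = t['rate_bp'] * 5:
   rate_bp grade  payments  rate_bp_x5
0      189     D        41         945
1      279     D        41        1395
2      975     C        23        4875
3      331     D        41        1655
4      683     C        23        3415

3415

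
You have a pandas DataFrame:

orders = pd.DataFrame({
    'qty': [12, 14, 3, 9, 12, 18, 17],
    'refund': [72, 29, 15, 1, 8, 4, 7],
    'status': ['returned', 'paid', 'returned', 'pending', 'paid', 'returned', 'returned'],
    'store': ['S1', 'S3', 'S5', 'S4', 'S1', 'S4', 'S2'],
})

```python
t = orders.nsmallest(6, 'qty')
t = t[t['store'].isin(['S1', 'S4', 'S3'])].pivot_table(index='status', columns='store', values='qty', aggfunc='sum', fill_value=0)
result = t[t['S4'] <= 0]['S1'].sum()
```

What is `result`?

take 6 rows with smallest qty:
   qty  refund    status store
2    3      15  returned    S5
3    9       1   pending    S4
0   12      72  returned    S1
4   12       8      paid    S1
1   14      29      paid    S3
6   17       7  returned    S2
filter rows where store in ['S1', 'S4', 'S3']:
   qty  refund    status store
3    9       1   pending    S4
0   12      72  returned    S1
4   12       8      paid    S1
1   14      29      paid    S3
pivot: rows=status, cols=store, sum(qty):
store     S1  S3  S4
status              
paid      12  14   0
pending    0   0   9
returned  12   0   0
filter rows where S4 <= 0:
store     S1  S3  S4
status              
paid      12  14   0
returned  12   0   0

24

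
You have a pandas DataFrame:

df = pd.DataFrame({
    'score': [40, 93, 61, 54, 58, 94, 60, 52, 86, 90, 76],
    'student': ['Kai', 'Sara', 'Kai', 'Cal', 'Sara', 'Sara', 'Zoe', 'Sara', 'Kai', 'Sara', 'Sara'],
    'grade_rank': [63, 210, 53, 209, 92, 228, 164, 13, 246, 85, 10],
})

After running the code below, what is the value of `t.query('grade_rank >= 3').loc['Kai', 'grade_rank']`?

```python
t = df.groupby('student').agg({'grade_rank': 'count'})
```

3

group by student, count of grade_rank:
         grade_rank
student            
Cal               1
Kai               3
Sara              6
Zoe               1
filter rows where grade_rank >= 3:
         grade_rank
student            
Kai               3
Sara              6
Taking the value at row 'Kai', column 'grade_rank' gives 3.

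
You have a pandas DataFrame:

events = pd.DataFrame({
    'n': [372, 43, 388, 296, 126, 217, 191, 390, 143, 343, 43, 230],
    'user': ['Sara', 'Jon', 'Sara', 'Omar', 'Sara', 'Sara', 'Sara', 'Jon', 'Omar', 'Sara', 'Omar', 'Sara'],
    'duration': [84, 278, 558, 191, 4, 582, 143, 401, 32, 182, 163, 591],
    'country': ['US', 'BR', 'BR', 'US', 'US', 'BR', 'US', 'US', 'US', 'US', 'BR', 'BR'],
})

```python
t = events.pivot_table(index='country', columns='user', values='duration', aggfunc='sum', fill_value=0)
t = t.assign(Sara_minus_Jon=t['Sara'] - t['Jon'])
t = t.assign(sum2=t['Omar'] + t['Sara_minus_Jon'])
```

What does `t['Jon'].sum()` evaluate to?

pivot: rows=country, cols=user, sum(duration):
user     Jon  Omar  Sara
country                 
BR       278   163  1731
US       401   223   413
add column Sara_minus_Jon = t['Sara'] - t['Jon']:
user     Jon  Omar  Sara  Sara_minus_Jon
country                                 
BR       278   163  1731            1453
US       401   223   413              12
add column sum2 = t['Omar'] + t['Sara_minus_Jon']:
user     Jon  Omar  Sara  Sara_minus_Jon  sum2
country                                       
BR       278   163  1731            1453  1616
US       401   223   413              12   235

679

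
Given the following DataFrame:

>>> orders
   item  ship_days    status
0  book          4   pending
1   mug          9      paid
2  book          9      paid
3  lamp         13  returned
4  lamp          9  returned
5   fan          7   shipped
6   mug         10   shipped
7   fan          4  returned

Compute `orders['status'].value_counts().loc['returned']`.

value_counts of status:
status
returned    3
paid        2
shipped     2
pending     1
Name: count, dtype: int64

3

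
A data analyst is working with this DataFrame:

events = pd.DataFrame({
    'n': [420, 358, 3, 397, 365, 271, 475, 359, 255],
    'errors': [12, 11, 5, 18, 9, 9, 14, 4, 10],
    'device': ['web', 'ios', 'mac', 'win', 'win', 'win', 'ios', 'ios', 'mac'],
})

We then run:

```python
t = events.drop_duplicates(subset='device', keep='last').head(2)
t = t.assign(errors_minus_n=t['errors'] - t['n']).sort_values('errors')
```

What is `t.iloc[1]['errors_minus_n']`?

drop duplicate device (keep=last):
     n  errors device
0  420      12    web
5  271       9    win
7  359       4    ios
8  255      10    mac
take first 2 rows:
     n  errors device
0  420      12    web
5  271       9    win
add column errors_minus_n = t['errors'] - t['n']:
     n  errors device  errors_minus_n
0  420      12    web            -408
5  271       9    win            -262
sort by errors:
     n  errors device  errors_minus_n
5  271       9    win            -262
0  420      12    web            -408
Reading off the value at position 1, column 'errors_minus_n', we get -408.

-408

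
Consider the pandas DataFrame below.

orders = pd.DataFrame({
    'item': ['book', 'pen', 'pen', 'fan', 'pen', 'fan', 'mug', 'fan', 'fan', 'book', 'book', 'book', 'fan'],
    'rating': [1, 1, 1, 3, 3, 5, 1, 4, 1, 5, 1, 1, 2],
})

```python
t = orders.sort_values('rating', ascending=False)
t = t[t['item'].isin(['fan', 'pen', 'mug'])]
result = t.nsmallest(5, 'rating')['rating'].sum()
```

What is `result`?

6

sort by rating descending:
    item  rating
5    fan       5
9   book       5
7    fan       4
3    fan       3
4    pen       3
12   fan       2
0   book       1
1    pen       1
2    pen       1
6    mug       1
8    fan       1
10  book       1
11  book       1
filter rows where item in ['fan', 'pen', 'mug']:
   item  rating
5   fan       5
7   fan       4
3   fan       3
4   pen       3
12  fan       2
1   pen       1
2   pen       1
6   mug       1
8   fan       1
take 5 rows with smallest rating:
   item  rating
1   pen       1
2   pen       1
6   mug       1
8   fan       1
12  fan       2
Taking the sum of column 'rating' gives 6.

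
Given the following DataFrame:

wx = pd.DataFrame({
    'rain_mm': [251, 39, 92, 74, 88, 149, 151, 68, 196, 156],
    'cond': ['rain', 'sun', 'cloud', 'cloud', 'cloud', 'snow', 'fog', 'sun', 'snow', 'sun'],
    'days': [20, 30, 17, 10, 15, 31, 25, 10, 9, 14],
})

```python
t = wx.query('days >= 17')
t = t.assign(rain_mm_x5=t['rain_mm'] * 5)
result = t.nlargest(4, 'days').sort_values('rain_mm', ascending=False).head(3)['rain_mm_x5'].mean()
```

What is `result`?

918.333333333

filter rows where days >= 17:
   rain_mm   cond  days
0      251   rain    20
1       39    sun    30
2       92  cloud    17
5      149   snow    31
6      151    fog    25
add column rain_mm_x5 = t['rain_mm'] * 5:
   rain_mm   cond  days  rain_mm_x5
0      251   rain    20        1255
1       39    sun    30         195
2       92  cloud    17         460
5      149   snow    31         745
6      151    fog    25         755
take 4 rows with largest days:
   rain_mm  cond  days  rain_mm_x5
5      149  snow    31         745
1       39   sun    30         195
6      151   fog    25         755
0      251  rain    20        1255
sort by rain_mm descending:
   rain_mm  cond  days  rain_mm_x5
0      251  rain    20        1255
6      151   fog    25         755
5      149  snow    31         745
1       39   sun    30         195
take first 3 rows:
   rain_mm  cond  days  rain_mm_x5
0      251  rain    20        1255
6      151   fog    25         755
5      149  snow    31         745
mean of column 'rain_mm_x5' → 918.333333333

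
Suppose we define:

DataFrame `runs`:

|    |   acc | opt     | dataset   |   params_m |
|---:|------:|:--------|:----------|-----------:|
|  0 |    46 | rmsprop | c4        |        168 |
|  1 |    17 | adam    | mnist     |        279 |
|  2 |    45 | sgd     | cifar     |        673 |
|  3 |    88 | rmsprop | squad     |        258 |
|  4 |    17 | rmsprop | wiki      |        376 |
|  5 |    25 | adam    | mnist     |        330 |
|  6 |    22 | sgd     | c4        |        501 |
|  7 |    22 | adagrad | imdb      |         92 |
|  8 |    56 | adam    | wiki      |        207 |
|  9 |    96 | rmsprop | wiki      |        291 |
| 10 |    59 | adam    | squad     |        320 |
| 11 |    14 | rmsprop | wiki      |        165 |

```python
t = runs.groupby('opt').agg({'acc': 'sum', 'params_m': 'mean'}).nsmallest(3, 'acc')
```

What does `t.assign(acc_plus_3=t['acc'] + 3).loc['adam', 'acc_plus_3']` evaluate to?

160

group by opt: sum(acc), mean(params_m):
         acc  params_m
opt                   
adagrad   22      92.0
adam     157     284.0
rmsprop  261     251.6
sgd       67     587.0
take 3 rows with smallest acc:
         acc  params_m
opt                   
adagrad   22      92.0
sgd       67     587.0
adam     157     284.0
add column acc_plus_3 = t['acc'] + 3:
         acc  params_m  acc_plus_3
opt                               
adagrad   22      92.0          25
sgd       67     587.0          70
adam     157     284.0         160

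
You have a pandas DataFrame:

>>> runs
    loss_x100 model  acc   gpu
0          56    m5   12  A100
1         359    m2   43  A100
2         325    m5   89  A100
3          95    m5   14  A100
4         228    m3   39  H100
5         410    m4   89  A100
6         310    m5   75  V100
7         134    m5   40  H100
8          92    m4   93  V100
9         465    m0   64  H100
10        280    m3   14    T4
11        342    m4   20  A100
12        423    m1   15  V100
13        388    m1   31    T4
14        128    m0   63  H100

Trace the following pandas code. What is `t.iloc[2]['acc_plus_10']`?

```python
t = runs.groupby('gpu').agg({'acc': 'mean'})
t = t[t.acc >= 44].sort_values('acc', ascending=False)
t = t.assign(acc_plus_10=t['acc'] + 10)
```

54.5

group by gpu, mean of acc:
       acc
gpu       
A100  44.5
H100  51.5
T4    22.5
V100  61.0
filter rows where acc >= 44:
       acc
gpu       
A100  44.5
H100  51.5
V100  61.0
sort by acc descending:
       acc
gpu       
V100  61.0
H100  51.5
A100  44.5
add column acc_plus_10 = t['acc'] + 10:
       acc  acc_plus_10
gpu                    
V100  61.0         71.0
H100  51.5         61.5
A100  44.5         54.5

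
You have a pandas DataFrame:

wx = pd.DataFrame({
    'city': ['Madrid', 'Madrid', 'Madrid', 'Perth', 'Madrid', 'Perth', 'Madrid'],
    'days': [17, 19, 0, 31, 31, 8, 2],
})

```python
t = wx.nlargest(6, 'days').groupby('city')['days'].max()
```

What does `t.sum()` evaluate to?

62

take 6 rows with largest days:
     city  days
3   Perth    31
4  Madrid    31
1  Madrid    19
0  Madrid    17
5   Perth     8
6  Madrid     2
group by city, max of days:
city
Madrid    31
Perth     31
Name: days, dtype: int64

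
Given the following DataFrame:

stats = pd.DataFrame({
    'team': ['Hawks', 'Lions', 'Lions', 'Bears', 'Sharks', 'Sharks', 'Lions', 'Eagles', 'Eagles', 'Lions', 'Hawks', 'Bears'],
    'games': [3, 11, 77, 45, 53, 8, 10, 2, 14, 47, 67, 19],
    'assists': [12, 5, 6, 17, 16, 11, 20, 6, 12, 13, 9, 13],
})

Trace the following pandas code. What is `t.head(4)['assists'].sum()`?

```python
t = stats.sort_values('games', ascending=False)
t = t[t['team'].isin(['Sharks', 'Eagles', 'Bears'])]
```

58

sort by games descending:
      team  games  assists
2    Lions     77        6
10   Hawks     67        9
4   Sharks     53       16
9    Lions     47       13
3    Bears     45       17
11   Bears     19       13
8   Eagles     14       12
1    Lions     11        5
6    Lions     10       20
5   Sharks      8       11
0    Hawks      3       12
7   Eagles      2        6
filter rows where team in ['Sharks', 'Eagles', 'Bears']:
      team  games  assists
4   Sharks     53       16
3    Bears     45       17
11   Bears     19       13
8   Eagles     14       12
5   Sharks      8       11
7   Eagles      2        6
take first 4 rows:
      team  games  assists
4   Sharks     53       16
3    Bears     45       17
11   Bears     19       13
8   Eagles     14       12
So sum() = 58.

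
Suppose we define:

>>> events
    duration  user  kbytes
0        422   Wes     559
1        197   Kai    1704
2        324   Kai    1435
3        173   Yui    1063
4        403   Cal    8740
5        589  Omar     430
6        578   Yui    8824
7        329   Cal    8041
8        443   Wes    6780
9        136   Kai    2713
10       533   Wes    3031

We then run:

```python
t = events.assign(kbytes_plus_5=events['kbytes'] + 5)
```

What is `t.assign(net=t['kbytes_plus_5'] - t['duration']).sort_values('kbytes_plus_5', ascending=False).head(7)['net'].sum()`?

37249

add column kbytes_plus_5 = events['kbytes'] + 5:
    duration  user  kbytes  kbytes_plus_5
0        422   Wes     559            564
1        197   Kai    1704           1709
2        324   Kai    1435           1440
3        173   Yui    1063           1068
4        403   Cal    8740           8745
5        589  Omar     430            435
6        578   Yui    8824           8829
7        329   Cal    8041           8046
8        443   Wes    6780           6785
9        136   Kai    2713           2718
10       533   Wes    3031           3036
add column net = t['kbytes_plus_5'] - t['duration']:
    duration  user  kbytes  kbytes_plus_5   net
0        422   Wes     559            564   142
1        197   Kai    1704           1709  1512
2        324   Kai    1435           1440  1116
3        173   Yui    1063           1068   895
4        403   Cal    8740           8745  8342
5        589  Omar     430            435  -154
6        578   Yui    8824           8829  8251
7        329   Cal    8041           8046  7717
8        443   Wes    6780           6785  6342
9        136   Kai    2713           2718  2582
10       533   Wes    3031           3036  2503
sort by kbytes_plus_5 descending:
    duration  user  kbytes  kbytes_plus_5   net
6        578   Yui    8824           8829  8251
4        403   Cal    8740           8745  8342
7        329   Cal    8041           8046  7717
8        443   Wes    6780           6785  6342
10       533   Wes    3031           3036  2503
9        136   Kai    2713           2718  2582
1        197   Kai    1704           1709  1512
2        324   Kai    1435           1440  1116
3        173   Yui    1063           1068   895
0        422   Wes     559            564   142
5        589  Omar     430            435  -154
take first 7 rows:
    duration user  kbytes  kbytes_plus_5   net
6        578  Yui    8824           8829  8251
4        403  Cal    8740           8745  8342
7        329  Cal    8041           8046  7717
8        443  Wes    6780           6785  6342
10       533  Wes    3031           3036  2503
9        136  Kai    2713           2718  2582
1        197  Kai    1704           1709  1512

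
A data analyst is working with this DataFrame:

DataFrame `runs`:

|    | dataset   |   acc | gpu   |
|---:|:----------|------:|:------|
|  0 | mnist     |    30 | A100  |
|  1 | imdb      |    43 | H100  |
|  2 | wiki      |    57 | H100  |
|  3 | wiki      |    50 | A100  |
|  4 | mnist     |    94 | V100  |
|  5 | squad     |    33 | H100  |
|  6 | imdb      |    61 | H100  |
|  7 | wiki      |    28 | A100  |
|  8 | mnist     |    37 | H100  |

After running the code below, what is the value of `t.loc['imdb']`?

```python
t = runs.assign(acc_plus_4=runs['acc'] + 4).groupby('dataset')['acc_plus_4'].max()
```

65

add column acc_plus_4 = runs['acc'] + 4:
  dataset  acc   gpu  acc_plus_4
0   mnist   30  A100          34
1    imdb   43  H100          47
2    wiki   57  H100          61
3    wiki   50  A100          54
4   mnist   94  V100          98
5   squad   33  H100          37
6    imdb   61  H100          65
7    wiki   28  A100          32
8   mnist   37  H100          41
group by dataset, max of acc_plus_4:
dataset
imdb     65
mnist    98
squad    37
wiki     61
Name: acc_plus_4, dtype: int64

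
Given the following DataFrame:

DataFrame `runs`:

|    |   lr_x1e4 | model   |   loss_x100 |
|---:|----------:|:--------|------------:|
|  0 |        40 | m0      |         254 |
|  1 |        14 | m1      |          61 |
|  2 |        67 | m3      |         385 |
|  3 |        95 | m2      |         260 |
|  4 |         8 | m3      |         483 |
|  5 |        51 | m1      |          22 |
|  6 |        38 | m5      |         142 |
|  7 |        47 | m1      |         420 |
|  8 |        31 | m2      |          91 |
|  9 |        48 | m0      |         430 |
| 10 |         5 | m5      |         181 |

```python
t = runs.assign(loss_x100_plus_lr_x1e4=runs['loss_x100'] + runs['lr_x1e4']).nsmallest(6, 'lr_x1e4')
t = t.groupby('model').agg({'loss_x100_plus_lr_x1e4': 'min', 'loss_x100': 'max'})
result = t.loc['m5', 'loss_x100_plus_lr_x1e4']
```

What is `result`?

180

add column loss_x100_plus_lr_x1e4 = runs['loss_x100'] + runs['lr_x1e4']:
    lr_x1e4 model  loss_x100  loss_x100_plus_lr_x1e4
0        40    m0        254                     294
1        14    m1         61                      75
2        67    m3        385                     452
3        95    m2        260                     355
4         8    m3        483                     491
5        51    m1         22                      73
6        38    m5        142                     180
7        47    m1        420                     467
8        31    m2         91                     122
9        48    m0        430                     478
10        5    m5        181                     186
take 6 rows with smallest lr_x1e4:
    lr_x1e4 model  loss_x100  loss_x100_plus_lr_x1e4
10        5    m5        181                     186
4         8    m3        483                     491
1        14    m1         61                      75
8        31    m2         91                     122
6        38    m5        142                     180
0        40    m0        254                     294
group by model: min(loss_x100_plus_lr_x1e4), max(loss_x100):
       loss_x100_plus_lr_x1e4  loss_x100
model                                   
m0                        294        254
m1                         75         61
m2                        122         91
m3                        491        483
m5                        180        181
Then the value at row 'm5', column 'loss_x100_plus_lr_x1e4': 180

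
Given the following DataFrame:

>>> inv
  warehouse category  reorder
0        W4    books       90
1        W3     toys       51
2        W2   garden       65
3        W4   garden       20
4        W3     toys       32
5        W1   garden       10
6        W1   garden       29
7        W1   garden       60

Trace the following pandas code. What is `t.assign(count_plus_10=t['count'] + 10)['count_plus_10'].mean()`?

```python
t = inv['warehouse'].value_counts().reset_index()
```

12.0

value_counts of warehouse:
warehouse
W1    3
W4    2
W3    2
W2    1
Name: count, dtype: int64
reset_index():
  warehouse  count
0        W1      3
1        W4      2
2        W3      2
3        W2      1
add column count_plus_10 = t['count'] + 10:
  warehouse  count  count_plus_10
0        W1      3             13
1        W4      2             12
2        W3      2             12
3        W2      1             11
So mean() = 12.0.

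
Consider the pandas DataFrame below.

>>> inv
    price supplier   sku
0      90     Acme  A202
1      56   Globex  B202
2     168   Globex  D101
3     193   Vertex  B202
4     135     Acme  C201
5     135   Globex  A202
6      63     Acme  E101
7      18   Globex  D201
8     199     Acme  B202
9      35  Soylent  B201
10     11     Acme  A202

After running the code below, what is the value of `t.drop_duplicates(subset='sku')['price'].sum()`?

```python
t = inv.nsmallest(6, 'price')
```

183

take 6 rows with smallest price:
    price supplier   sku
10     11     Acme  A202
7      18   Globex  D201
9      35  Soylent  B201
1      56   Globex  B202
6      63     Acme  E101
0      90     Acme  A202
drop duplicate sku (keep=first):
    price supplier   sku
10     11     Acme  A202
7      18   Globex  D201
9      35  Soylent  B201
1      56   Globex  B202
6      63     Acme  E101
Reading off the sum of column 'price', we get 183.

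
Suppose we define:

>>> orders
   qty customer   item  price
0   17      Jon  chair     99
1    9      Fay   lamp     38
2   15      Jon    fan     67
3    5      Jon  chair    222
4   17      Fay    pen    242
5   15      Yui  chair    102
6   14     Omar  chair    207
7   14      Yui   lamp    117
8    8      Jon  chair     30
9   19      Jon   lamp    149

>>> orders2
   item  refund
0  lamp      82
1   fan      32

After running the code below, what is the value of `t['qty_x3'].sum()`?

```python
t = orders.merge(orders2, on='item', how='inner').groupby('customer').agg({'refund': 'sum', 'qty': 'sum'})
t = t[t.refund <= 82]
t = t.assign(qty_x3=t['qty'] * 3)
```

merge on 'item' (how='inner') → 4 rows:
   qty customer  item  price  refund
0    9      Fay  lamp     38      82
1   15      Jon   fan     67      32
2   14      Yui  lamp    117      82
3   19      Jon  lamp    149      82
group by customer: sum(refund), sum(qty):
          refund  qty
customer             
Fay           82    9
Jon          114   34
Yui           82   14
filter rows where refund <= 82:
          refund  qty
customer             
Fay           82    9
Yui           82   14
add column qty_x3 = t['qty'] * 3:
          refund  qty  qty_x3
customer                     
Fay           82    9      27
Yui           82   14      42
Taking the sum of column 'qty_x3' gives 69.

69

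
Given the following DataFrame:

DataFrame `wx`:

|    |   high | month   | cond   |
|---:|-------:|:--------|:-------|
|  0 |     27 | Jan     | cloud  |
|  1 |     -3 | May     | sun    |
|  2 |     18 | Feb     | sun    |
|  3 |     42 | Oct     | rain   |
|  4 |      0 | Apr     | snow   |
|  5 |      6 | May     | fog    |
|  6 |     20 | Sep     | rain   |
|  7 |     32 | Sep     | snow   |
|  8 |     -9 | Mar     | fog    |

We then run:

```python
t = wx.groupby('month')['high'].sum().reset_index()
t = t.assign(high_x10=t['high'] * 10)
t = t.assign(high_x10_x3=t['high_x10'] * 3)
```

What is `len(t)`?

group by month, sum of high:
month
Apr     0
Feb    18
Jan    27
Mar    -9
May     3
Oct    42
Sep    52
Name: high, dtype: int64
reset_index():
  month  high
0   Apr     0
1   Feb    18
2   Jan    27
3   Mar    -9
4   May     3
5   Oct    42
6   Sep    52
add column high_x10 = t['high'] * 10:
  month  high  high_x10
0   Apr     0         0
1   Feb    18       180
2   Jan    27       270
3   Mar    -9       -90
4   May     3        30
5   Oct    42       420
6   Sep    52       520
add column high_x10_x3 = t['high_x10'] * 3:
  month  high  high_x10  high_x10_x3
0   Apr     0         0            0
1   Feb    18       180          540
2   Jan    27       270          810
3   Mar    -9       -90         -270
4   May     3        30           90
5   Oct    42       420         1260
6   Sep    52       520         1560

7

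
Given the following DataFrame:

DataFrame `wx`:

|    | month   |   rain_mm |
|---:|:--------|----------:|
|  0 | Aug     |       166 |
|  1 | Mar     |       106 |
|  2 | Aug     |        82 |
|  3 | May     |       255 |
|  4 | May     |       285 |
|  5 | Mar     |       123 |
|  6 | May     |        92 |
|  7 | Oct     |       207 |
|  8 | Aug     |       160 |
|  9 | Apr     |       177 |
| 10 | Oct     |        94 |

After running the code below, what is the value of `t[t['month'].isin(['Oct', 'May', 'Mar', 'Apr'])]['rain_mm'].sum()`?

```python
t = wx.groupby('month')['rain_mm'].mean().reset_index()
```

group by month, mean of rain_mm:
month
Apr    177.000000
Aug    136.000000
Mar    114.500000
May    210.666667
Oct    150.500000
Name: rain_mm, dtype: float64
reset_index():
  month     rain_mm
0   Apr  177.000000
1   Aug  136.000000
2   Mar  114.500000
3   May  210.666667
4   Oct  150.500000
filter rows where month in ['Oct', 'May', 'Mar', 'Apr']:
  month     rain_mm
0   Apr  177.000000
2   Mar  114.500000
3   May  210.666667
4   Oct  150.500000
So sum() = 652.666666667.

652.666666667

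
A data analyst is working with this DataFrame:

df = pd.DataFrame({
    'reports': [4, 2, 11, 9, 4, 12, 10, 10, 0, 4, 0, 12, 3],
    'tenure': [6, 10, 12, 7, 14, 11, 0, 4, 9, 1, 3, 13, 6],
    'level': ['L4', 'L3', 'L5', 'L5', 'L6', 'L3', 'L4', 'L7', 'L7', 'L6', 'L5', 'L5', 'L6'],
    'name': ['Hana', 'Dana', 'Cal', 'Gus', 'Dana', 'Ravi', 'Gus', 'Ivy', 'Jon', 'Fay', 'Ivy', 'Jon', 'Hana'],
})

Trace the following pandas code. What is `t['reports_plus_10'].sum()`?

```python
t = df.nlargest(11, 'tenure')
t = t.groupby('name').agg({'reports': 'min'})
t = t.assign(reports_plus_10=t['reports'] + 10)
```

107

take 11 rows with largest tenure:
    reports  tenure level  name
4         4      14    L6  Dana
11       12      13    L5   Jon
2        11      12    L5   Cal
5        12      11    L3  Ravi
1         2      10    L3  Dana
8         0       9    L7   Jon
3         9       7    L5   Gus
0         4       6    L4  Hana
12        3       6    L6  Hana
7        10       4    L7   Ivy
10        0       3    L5   Ivy
group by name, min of reports:
      reports
name         
Cal        11
Dana        2
Gus         9
Hana        3
Ivy         0
Jon         0
Ravi       12
add column reports_plus_10 = t['reports'] + 10:
      reports  reports_plus_10
name                          
Cal        11               21
Dana        2               12
Gus         9               19
Hana        3               13
Ivy         0               10
Jon         0               10
Ravi       12               22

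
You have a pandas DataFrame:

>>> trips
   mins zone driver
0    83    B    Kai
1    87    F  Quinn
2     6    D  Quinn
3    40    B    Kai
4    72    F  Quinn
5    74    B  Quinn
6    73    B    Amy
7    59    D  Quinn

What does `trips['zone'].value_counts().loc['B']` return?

4

value_counts of zone:
zone
B    4
F    2
D    2
Name: count, dtype: int64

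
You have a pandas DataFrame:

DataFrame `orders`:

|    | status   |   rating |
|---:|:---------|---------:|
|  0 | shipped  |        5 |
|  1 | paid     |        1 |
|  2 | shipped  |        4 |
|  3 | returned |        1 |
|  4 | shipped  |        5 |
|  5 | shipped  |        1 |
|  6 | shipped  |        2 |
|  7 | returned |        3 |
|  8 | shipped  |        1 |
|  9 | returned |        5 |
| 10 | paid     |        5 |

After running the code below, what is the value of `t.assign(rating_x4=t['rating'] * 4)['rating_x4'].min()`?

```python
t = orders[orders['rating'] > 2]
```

12

filter rows where rating > 2:
      status  rating
0    shipped       5
2    shipped       4
4    shipped       5
7   returned       3
9   returned       5
10      paid       5
add column rating_x4 = t['rating'] * 4:
      status  rating  rating_x4
0    shipped       5         20
2    shipped       4         16
4    shipped       5         20
7   returned       3         12
9   returned       5         20
10      paid       5         20
Finally, min of column 'rating_x4' = 12.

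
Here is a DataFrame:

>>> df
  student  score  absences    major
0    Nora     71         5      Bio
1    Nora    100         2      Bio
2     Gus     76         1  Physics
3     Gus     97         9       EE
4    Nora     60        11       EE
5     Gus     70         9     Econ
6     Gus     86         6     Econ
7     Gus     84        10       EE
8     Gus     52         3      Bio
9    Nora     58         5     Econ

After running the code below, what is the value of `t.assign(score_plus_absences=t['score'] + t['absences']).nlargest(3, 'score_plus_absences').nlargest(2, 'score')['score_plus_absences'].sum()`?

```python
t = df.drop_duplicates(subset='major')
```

183

drop duplicate major (keep=first):
  student  score  absences    major
0    Nora     71         5      Bio
2     Gus     76         1  Physics
3     Gus     97         9       EE
5     Gus     70         9     Econ
add column score_plus_absences = t['score'] + t['absences']:
  student  score  absences    major  score_plus_absences
0    Nora     71         5      Bio                   76
2     Gus     76         1  Physics                   77
3     Gus     97         9       EE                  106
5     Gus     70         9     Econ                   79
take 3 rows with largest score_plus_absences:
  student  score  absences    major  score_plus_absences
3     Gus     97         9       EE                  106
5     Gus     70         9     Econ                   79
2     Gus     76         1  Physics                   77
take 2 rows with largest score:
  student  score  absences    major  score_plus_absences
3     Gus     97         9       EE                  106
2     Gus     76         1  Physics                   77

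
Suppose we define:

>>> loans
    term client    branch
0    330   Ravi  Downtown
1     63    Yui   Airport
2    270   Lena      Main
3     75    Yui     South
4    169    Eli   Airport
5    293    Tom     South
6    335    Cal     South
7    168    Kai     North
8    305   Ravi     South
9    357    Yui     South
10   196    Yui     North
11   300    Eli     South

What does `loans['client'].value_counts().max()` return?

value_counts of client:
client
Yui     4
Ravi    2
Eli     2
Lena    1
Tom     1
Cal     1
Kai     1
Name: count, dtype: int64

4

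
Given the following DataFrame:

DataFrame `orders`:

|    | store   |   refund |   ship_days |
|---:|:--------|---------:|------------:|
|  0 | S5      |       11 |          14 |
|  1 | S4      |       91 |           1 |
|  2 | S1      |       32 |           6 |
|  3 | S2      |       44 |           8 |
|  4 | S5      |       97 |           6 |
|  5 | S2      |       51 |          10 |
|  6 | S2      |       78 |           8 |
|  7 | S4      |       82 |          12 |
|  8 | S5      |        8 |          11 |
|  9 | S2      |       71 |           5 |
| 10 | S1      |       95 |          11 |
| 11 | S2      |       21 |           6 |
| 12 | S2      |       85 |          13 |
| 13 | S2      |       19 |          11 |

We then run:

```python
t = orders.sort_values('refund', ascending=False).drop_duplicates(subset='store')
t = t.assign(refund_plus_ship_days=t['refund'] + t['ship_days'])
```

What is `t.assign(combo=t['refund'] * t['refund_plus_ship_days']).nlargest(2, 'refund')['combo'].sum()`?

sort by refund descending:
   store  refund  ship_days
4     S5      97          6
10    S1      95         11
1     S4      91          1
12    S2      85         13
7     S4      82         12
6     S2      78          8
9     S2      71          5
5     S2      51         10
3     S2      44          8
2     S1      32          6
11    S2      21          6
13    S2      19         11
0     S5      11         14
8     S5       8         11
drop duplicate store (keep=first):
   store  refund  ship_days
4     S5      97          6
10    S1      95         11
1     S4      91          1
12    S2      85         13
add column refund_plus_ship_days = t['refund'] + t['ship_days']:
   store  refund  ship_days  refund_plus_ship_days
4     S5      97          6                    103
10    S1      95         11                    106
1     S4      91          1                     92
12    S2      85         13                     98
add column combo = t['refund'] * t['refund_plus_ship_days']:
   store  refund  ship_days  refund_plus_ship_days  combo
4     S5      97          6                    103   9991
10    S1      95         11                    106  10070
1     S4      91          1                     92   8372
12    S2      85         13                     98   8330
take 2 rows with largest refund:
   store  refund  ship_days  refund_plus_ship_days  combo
4     S5      97          6                    103   9991
10    S1      95         11                    106  10070
Hence 20061.

20061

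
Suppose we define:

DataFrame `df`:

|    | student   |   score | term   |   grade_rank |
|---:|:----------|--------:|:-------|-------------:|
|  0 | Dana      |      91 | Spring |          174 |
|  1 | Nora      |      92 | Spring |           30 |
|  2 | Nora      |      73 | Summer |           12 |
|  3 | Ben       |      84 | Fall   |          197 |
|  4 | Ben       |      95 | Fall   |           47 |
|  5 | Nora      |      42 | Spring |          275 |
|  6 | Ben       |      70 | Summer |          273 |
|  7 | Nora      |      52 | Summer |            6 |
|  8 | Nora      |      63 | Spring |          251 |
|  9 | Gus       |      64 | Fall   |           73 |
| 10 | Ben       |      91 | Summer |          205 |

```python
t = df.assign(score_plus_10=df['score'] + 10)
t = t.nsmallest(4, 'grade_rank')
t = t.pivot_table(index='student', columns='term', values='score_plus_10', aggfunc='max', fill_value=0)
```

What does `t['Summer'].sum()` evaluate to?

add column score_plus_10 = df['score'] + 10:
   student  score    term  grade_rank  score_plus_10
0     Dana     91  Spring         174            101
1     Nora     92  Spring          30            102
2     Nora     73  Summer          12             83
3      Ben     84    Fall         197             94
4      Ben     95    Fall          47            105
5     Nora     42  Spring         275             52
6      Ben     70  Summer         273             80
7     Nora     52  Summer           6             62
8     Nora     63  Spring         251             73
9      Gus     64    Fall          73             74
10     Ben     91  Summer         205            101
take 4 rows with smallest grade_rank:
  student  score    term  grade_rank  score_plus_10
7    Nora     52  Summer           6             62
2    Nora     73  Summer          12             83
1    Nora     92  Spring          30            102
4     Ben     95    Fall          47            105
pivot: rows=student, cols=term, max(score_plus_10):
term     Fall  Spring  Summer
student                      
Ben       105       0       0
Nora        0     102      83

83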